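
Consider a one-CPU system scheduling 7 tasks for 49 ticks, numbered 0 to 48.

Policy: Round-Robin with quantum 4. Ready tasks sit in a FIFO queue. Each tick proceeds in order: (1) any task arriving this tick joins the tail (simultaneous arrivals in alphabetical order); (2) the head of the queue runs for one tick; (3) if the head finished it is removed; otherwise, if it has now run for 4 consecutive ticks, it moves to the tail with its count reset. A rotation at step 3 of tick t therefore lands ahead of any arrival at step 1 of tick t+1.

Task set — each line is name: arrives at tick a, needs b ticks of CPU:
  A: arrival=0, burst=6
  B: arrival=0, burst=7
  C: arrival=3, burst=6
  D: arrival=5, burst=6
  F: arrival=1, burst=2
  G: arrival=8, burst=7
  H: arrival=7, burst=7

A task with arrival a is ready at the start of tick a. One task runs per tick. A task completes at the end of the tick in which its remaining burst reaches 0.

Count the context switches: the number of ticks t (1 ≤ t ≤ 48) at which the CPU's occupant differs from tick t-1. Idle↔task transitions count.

t=0: queue=[A,B] q_used=0 → run A
t=1: queue=[A,B,F] q_used=1 → run A
t=2: queue=[A,B,F] q_used=2 → run A
t=3: queue=[A,B,F,C] q_used=3 → run A
t=4: queue=[B,F,C,A] q_used=0 → run B
t=5: queue=[B,F,C,A,D] q_used=1 → run B
t=6: queue=[B,F,C,A,D] q_used=2 → run B
t=7: queue=[B,F,C,A,D,H] q_used=3 → run B
t=8: queue=[F,C,A,D,H,B,G] q_used=0 → run F
t=9: queue=[F,C,A,D,H,B,G] q_used=1 → run F
t=10: queue=[C,A,D,H,B,G] q_used=0 → run C
t=11: queue=[C,A,D,H,B,G] q_used=1 → run C
t=12: queue=[C,A,D,H,B,G] q_used=2 → run C
t=13: queue=[C,A,D,H,B,G] q_used=3 → run C
t=14: queue=[A,D,H,B,G,C] q_used=0 → run A
t=15: queue=[A,D,H,B,G,C] q_used=1 → run A
t=16: queue=[D,H,B,G,C] q_used=0 → run D
t=17: queue=[D,H,B,G,C] q_used=1 → run D
t=18: queue=[D,H,B,G,C] q_used=2 → run D
t=19: queue=[D,H,B,G,C] q_used=3 → run D
t=20: queue=[H,B,G,C,D] q_used=0 → run H
t=21: queue=[H,B,G,C,D] q_used=1 → run H
t=22: queue=[H,B,G,C,D] q_used=2 → run H
t=23: queue=[H,B,G,C,D] q_used=3 → run H
t=24: queue=[B,G,C,D,H] q_used=0 → run B
t=25: queue=[B,G,C,D,H] q_used=1 → run B
t=26: queue=[B,G,C,D,H] q_used=2 → run B
t=27: queue=[G,C,D,H] q_used=0 → run G
t=28: queue=[G,C,D,H] q_used=1 → run G
t=29: queue=[G,C,D,H] q_used=2 → run G
t=30: queue=[G,C,D,H] q_used=3 → run G
t=31: queue=[C,D,H,G] q_used=0 → run C
t=32: queue=[C,D,H,G] q_used=1 → run C
t=33: queue=[D,H,G] q_used=0 → run D
t=34: queue=[D,H,G] q_used=1 → run D
t=35: queue=[H,G] q_used=0 → run H
t=36: queue=[H,G] q_used=1 → run H
t=37: queue=[H,G] q_used=2 → run H
t=38: queue=[G] q_used=0 → run G
t=39: queue=[G] q_used=1 → run G
t=40: queue=[G] q_used=2 → run G
t=41: (idle)
t=42: (idle)
t=43: (idle)
t=44: (idle)
t=45: (idle)
t=46: (idle)
t=47: (idle)
t=48: (idle)

context switches = 13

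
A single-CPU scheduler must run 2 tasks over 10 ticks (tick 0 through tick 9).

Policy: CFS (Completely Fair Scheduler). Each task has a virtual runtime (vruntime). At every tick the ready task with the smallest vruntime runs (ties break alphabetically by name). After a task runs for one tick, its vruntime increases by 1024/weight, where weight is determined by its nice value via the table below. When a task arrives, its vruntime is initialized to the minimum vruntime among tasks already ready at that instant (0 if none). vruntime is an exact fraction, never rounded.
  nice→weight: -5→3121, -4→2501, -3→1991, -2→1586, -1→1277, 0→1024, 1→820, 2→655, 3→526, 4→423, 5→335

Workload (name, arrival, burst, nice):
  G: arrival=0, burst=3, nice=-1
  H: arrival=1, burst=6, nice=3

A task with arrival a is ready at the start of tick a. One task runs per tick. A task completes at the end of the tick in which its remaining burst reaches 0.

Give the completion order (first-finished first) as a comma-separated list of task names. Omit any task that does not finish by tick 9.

completion order = G, H

t=0: vr[G=0] → run G
t=1: vr[G=1024/1277 H=1024/1277] → run G
t=2: vr[G=2048/1277 H=1024/1277] → run H
t=3: vr[G=2048/1277 H=923136/335851] → run G
t=4: vr[H=923136/335851] → run H
t=5: vr[H=1576960/335851] → run H
t=6: vr[H=2230784/335851] → run H
t=7: vr[H=2884608/335851] → run H
t=8: vr[H=3538432/335851] → run H
t=9: (idle)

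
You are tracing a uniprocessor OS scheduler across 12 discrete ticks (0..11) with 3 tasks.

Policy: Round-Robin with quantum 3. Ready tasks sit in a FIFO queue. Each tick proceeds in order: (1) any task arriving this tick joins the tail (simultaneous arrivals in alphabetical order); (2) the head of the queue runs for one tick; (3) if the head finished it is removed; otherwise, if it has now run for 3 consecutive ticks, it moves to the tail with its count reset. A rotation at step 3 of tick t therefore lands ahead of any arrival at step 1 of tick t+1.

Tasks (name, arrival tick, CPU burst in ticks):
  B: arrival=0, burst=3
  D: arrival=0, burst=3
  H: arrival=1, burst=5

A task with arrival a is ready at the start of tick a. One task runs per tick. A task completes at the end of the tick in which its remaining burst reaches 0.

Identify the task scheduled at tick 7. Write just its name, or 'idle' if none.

running at tick 7 = H

t=0: queue=[B,D] q_used=0 → run B
t=1: queue=[B,D,H] q_used=1 → run B
t=2: queue=[B,D,H] q_used=2 → run B
t=3: queue=[D,H] q_used=0 → run D
t=4: queue=[D,H] q_used=1 → run D
t=5: queue=[D,H] q_used=2 → run D
t=6: queue=[H] q_used=0 → run H
t=7: queue=[H] q_used=1 → run H
t=8: queue=[H] q_used=2 → run H
t=9: queue=[H] q_used=0 → run H
t=10: queue=[H] q_used=1 → run H
t=11: (idle)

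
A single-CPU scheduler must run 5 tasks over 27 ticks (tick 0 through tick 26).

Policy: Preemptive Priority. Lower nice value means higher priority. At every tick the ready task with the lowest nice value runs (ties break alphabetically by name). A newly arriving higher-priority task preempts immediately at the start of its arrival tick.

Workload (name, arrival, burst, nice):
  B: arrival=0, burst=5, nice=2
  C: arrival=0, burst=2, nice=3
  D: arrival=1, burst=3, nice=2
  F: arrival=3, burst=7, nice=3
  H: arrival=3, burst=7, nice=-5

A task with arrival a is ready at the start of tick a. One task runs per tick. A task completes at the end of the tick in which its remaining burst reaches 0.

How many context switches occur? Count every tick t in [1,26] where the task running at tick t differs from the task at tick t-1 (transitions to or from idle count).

context switches = 6

t=0: ready={B,C} → run B
t=1: ready={B,C,D} → run B
t=2: ready={B,C,D} → run B
t=3: ready={B,C,D,F,H} → run H
t=4: ready={B,C,D,F,H} → run H
t=5: ready={B,C,D,F,H} → run H
t=6: ready={B,C,D,F,H} → run H
t=7: ready={B,C,D,F,H} → run H
t=8: ready={B,C,D,F,H} → run H
t=9: ready={B,C,D,F,H} → run H
t=10: ready={B,C,D,F} → run B
t=11: ready={B,C,D,F} → run B
t=12: ready={C,D,F} → run D
t=13: ready={C,D,F} → run D
t=14: ready={C,D,F} → run D
t=15: ready={C,F} → run C
t=16: ready={C,F} → run C
t=17: ready={F} → run F
t=18: ready={F} → run F
t=19: ready={F} → run F
t=20: ready={F} → run F
t=21: ready={F} → run F
t=22: ready={F} → run F
t=23: ready={F} → run F
t=24: (idle)
t=25: (idle)
t=26: (idle)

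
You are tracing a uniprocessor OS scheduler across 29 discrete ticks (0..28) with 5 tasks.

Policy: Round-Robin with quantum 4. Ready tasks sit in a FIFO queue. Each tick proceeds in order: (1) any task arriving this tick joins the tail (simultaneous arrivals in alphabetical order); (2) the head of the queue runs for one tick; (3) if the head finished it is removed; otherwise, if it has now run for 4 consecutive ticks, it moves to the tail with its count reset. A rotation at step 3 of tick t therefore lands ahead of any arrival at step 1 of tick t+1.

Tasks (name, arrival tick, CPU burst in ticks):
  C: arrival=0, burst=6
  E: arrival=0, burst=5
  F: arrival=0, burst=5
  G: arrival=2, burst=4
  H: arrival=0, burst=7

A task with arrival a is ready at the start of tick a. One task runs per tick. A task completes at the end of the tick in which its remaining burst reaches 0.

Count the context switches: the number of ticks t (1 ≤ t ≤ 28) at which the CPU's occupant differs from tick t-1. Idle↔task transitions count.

t=0: queue=[C,E,F,H] q_used=0 → run C
t=1: queue=[C,E,F,H] q_used=1 → run C
t=2: queue=[C,E,F,H,G] q_used=2 → run C
t=3: queue=[C,E,F,H,G] q_used=3 → run C
t=4: queue=[E,F,H,G,C] q_used=0 → run E
t=5: queue=[E,F,H,G,C] q_used=1 → run E
t=6: queue=[E,F,H,G,C] q_used=2 → run E
t=7: queue=[E,F,H,G,C] q_used=3 → run E
t=8: queue=[F,H,G,C,E] q_used=0 → run F
t=9: queue=[F,H,G,C,E] q_used=1 → run F
t=10: queue=[F,H,G,C,E] q_used=2 → run F
t=11: queue=[F,H,G,C,E] q_used=3 → run F
t=12: queue=[H,G,C,E,F] q_used=0 → run H
t=13: queue=[H,G,C,E,F] q_used=1 → run H
t=14: queue=[H,G,C,E,F] q_used=2 → run H
t=15: queue=[H,G,C,E,F] q_used=3 → run H
t=16: queue=[G,C,E,F,H] q_used=0 → run G
t=17: queue=[G,C,E,F,H] q_used=1 → run G
t=18: queue=[G,C,E,F,H] q_used=2 → run G
t=19: queue=[G,C,E,F,H] q_used=3 → run G
t=20: queue=[C,E,F,H] q_used=0 → run C
t=21: queue=[C,E,F,H] q_used=1 → run C
t=22: queue=[E,F,H] q_used=0 → run E
t=23: queue=[F,H] q_used=0 → run F
t=24: queue=[H] q_used=0 → run H
t=25: queue=[H] q_used=1 → run H
t=26: queue=[H] q_used=2 → run H
t=27: (idle)
t=28: (idle)

context switches = 9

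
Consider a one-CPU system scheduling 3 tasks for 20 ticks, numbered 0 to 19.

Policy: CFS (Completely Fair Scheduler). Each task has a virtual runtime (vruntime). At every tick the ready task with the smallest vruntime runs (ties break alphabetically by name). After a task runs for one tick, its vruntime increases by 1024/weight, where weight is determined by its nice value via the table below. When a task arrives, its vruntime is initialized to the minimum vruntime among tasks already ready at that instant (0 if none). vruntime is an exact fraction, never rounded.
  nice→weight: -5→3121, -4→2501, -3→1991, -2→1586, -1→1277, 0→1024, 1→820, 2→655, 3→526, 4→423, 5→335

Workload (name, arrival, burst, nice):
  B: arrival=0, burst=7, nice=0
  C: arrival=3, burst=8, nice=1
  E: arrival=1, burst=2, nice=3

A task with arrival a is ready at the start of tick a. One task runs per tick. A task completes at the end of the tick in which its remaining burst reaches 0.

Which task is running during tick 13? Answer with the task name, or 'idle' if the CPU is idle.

t=0: vr[B=0] → run B
t=1: vr[B=1 E=1] → run B
t=2: vr[B=2 E=1] → run E
t=3: vr[B=2 C=2 E=775/263] → run B
t=4: vr[B=3 C=2 E=775/263] → run C
t=5: vr[B=3 C=666/205 E=775/263] → run E
t=6: vr[B=3 C=666/205] → run B
t=7: vr[B=4 C=666/205] → run C
t=8: vr[B=4 C=922/205] → run B
t=9: vr[B=5 C=922/205] → run C
t=10: vr[B=5 C=1178/205] → run B
t=11: vr[B=6 C=1178/205] → run C
t=12: vr[B=6 C=1434/205] → run B
t=13: vr[C=1434/205] → run C
t=14: vr[C=338/41] → run C
t=15: vr[C=1946/205] → run C
t=16: vr[C=2202/205] → run C
t=17: (idle)
t=18: (idle)
t=19: (idle)

running at tick 13 = C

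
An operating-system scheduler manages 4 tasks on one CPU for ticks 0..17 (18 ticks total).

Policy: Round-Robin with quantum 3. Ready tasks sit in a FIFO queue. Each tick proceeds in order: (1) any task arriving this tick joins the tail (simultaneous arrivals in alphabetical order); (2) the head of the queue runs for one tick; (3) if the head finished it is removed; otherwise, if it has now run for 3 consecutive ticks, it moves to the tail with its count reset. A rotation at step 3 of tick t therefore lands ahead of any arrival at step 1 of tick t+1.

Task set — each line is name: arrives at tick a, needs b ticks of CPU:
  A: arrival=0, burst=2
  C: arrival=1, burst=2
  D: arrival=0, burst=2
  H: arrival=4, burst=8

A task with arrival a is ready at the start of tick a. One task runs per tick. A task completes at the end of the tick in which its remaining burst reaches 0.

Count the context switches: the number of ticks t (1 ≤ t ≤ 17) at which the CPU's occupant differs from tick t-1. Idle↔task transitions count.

context switches = 4

t=0: queue=[A,D] q_used=0 → run A
t=1: queue=[A,D,C] q_used=1 → run A
t=2: queue=[D,C] q_used=0 → run D
t=3: queue=[D,C] q_used=1 → run D
t=4: queue=[C,H] q_used=0 → run C
t=5: queue=[C,H] q_used=1 → run C
t=6: queue=[H] q_used=0 → run H
t=7: queue=[H] q_used=1 → run H
t=8: queue=[H] q_used=2 → run H
t=9: queue=[H] q_used=0 → run H
t=10: queue=[H] q_used=1 → run H
t=11: queue=[H] q_used=2 → run H
t=12: queue=[H] q_used=0 → run H
t=13: queue=[H] q_used=1 → run H
t=14: (idle)
t=15: (idle)
t=16: (idle)
t=17: (idle)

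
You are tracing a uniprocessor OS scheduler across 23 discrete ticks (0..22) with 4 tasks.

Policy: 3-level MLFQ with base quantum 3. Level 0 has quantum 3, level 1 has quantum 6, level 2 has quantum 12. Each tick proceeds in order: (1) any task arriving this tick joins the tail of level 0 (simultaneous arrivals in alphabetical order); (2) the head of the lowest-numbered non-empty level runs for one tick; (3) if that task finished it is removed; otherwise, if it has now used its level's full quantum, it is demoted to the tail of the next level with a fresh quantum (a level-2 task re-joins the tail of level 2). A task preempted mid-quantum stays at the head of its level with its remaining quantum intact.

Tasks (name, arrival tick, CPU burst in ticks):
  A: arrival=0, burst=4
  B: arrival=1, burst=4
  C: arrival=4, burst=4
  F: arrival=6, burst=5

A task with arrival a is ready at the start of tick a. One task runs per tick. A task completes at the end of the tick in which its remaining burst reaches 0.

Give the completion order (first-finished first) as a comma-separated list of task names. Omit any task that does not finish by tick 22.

t=0: L0/L1/L2 = A/-/- → run A
t=1: L0/L1/L2 = AB/-/- → run A
t=2: L0/L1/L2 = AB/-/- → run A
t=3: L0/L1/L2 = B/A/- → run B
t=4: L0/L1/L2 = BC/A/- → run B
t=5: L0/L1/L2 = BC/A/- → run B
t=6: L0/L1/L2 = CF/AB/- → run C
t=7: L0/L1/L2 = CF/AB/- → run C
t=8: L0/L1/L2 = CF/AB/- → run C
t=9: L0/L1/L2 = F/ABC/- → run F
t=10: L0/L1/L2 = F/ABC/- → run F
t=11: L0/L1/L2 = F/ABC/- → run F
t=12: L0/L1/L2 = -/ABCF/- → run A
t=13: L0/L1/L2 = -/BCF/- → run B
t=14: L0/L1/L2 = -/CF/- → run C
t=15: L0/L1/L2 = -/F/- → run F
t=16: L0/L1/L2 = -/F/- → run F
t=17: (idle)
t=18: (idle)
t=19: (idle)
t=20: (idle)
t=21: (idle)
t=22: (idle)

completion order = A, B, C, F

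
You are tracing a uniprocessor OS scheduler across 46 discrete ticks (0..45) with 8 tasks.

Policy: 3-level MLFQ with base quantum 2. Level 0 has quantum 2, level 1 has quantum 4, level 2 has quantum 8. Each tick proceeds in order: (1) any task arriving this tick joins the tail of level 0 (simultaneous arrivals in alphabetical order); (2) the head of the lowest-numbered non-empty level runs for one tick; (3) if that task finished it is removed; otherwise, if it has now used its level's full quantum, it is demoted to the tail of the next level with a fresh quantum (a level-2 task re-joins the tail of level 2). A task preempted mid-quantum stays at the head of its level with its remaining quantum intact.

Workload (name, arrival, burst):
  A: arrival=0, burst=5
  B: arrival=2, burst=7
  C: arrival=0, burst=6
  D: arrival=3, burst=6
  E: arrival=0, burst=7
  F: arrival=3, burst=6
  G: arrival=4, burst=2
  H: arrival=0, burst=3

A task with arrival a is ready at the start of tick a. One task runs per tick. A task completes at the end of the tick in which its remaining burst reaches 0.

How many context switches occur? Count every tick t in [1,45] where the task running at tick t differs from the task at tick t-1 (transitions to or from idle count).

context switches = 17

t=0: L0/L1/L2 = ACEH/-/- → run A
t=1: L0/L1/L2 = ACEH/-/- → run A
t=2: L0/L1/L2 = CEHB/A/- → run C
t=3: L0/L1/L2 = CEHBDF/A/- → run C
t=4: L0/L1/L2 = EHBDFG/AC/- → run E
t=5: L0/L1/L2 = EHBDFG/AC/- → run E
t=6: L0/L1/L2 = HBDFG/ACE/- → run H
t=7: L0/L1/L2 = HBDFG/ACE/- → run H
t=8: L0/L1/L2 = BDFG/ACEH/- → run B
t=9: L0/L1/L2 = BDFG/ACEH/- → run B
t=10: L0/L1/L2 = DFG/ACEHB/- → run D
t=11: L0/L1/L2 = DFG/ACEHB/- → run D
t=12: L0/L1/L2 = FG/ACEHBD/- → run F
t=13: L0/L1/L2 = FG/ACEHBD/- → run F
t=14: L0/L1/L2 = G/ACEHBDF/- → run G
t=15: L0/L1/L2 = G/ACEHBDF/- → run G
t=16: L0/L1/L2 = -/ACEHBDF/- → run A
t=17: L0/L1/L2 = -/ACEHBDF/- → run A
t=18: L0/L1/L2 = -/ACEHBDF/- → run A
t=19: L0/L1/L2 = -/CEHBDF/- → run C
t=20: L0/L1/L2 = -/CEHBDF/- → run C
t=21: L0/L1/L2 = -/CEHBDF/- → run C
t=22: L0/L1/L2 = -/CEHBDF/- → run C
t=23: L0/L1/L2 = -/EHBDF/- → run E
t=24: L0/L1/L2 = -/EHBDF/- → run E
t=25: L0/L1/L2 = -/EHBDF/- → run E
t=26: L0/L1/L2 = -/EHBDF/- → run E
t=27: L0/L1/L2 = -/HBDF/E → run H
t=28: L0/L1/L2 = -/BDF/E → run B
t=29: L0/L1/L2 = -/BDF/E → run B
t=30: L0/L1/L2 = -/BDF/E → run B
t=31: L0/L1/L2 = -/BDF/E → run B
t=32: L0/L1/L2 = -/DF/EB → run D
t=33: L0/L1/L2 = -/DF/EB → run D
t=34: L0/L1/L2 = -/DF/EB → run D
t=35: L0/L1/L2 = -/DF/EB → run D
t=36: L0/L1/L2 = -/F/EB → run F
t=37: L0/L1/L2 = -/F/EB → run F
t=38: L0/L1/L2 = -/F/EB → run F
t=39: L0/L1/L2 = -/F/EB → run F
t=40: L0/L1/L2 = -/-/EB → run E
t=41: L0/L1/L2 = -/-/B → run B
t=42: (idle)
t=43: (idle)
t=44: (idle)
t=45: (idle)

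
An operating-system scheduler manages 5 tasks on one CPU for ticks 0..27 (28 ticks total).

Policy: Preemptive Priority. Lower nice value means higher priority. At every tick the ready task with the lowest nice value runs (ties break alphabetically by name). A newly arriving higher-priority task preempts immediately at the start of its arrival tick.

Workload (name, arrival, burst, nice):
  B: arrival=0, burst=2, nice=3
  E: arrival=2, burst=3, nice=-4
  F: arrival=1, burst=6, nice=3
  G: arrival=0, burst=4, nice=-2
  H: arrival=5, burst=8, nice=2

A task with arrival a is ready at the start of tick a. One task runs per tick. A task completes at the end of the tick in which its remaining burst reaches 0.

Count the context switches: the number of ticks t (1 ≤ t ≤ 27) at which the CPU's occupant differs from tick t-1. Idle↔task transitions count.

context switches = 6

t=0: ready={B,G} → run G
t=1: ready={B,F,G} → run G
t=2: ready={B,E,F,G} → run E
t=3: ready={B,E,F,G} → run E
t=4: ready={B,E,F,G} → run E
t=5: ready={B,F,G,H} → run G
t=6: ready={B,F,G,H} → run G
t=7: ready={B,F,H} → run H
t=8: ready={B,F,H} → run H
t=9: ready={B,F,H} → run H
t=10: ready={B,F,H} → run H
t=11: ready={B,F,H} → run H
t=12: ready={B,F,H} → run H
t=13: ready={B,F,H} → run H
t=14: ready={B,F,H} → run H
t=15: ready={B,F} → run B
t=16: ready={B,F} → run B
t=17: ready={F} → run F
t=18: ready={F} → run F
t=19: ready={F} → run F
t=20: ready={F} → run F
t=21: ready={F} → run F
t=22: ready={F} → run F
t=23: (idle)
t=24: (idle)
t=25: (idle)
t=26: (idle)
t=27: (idle)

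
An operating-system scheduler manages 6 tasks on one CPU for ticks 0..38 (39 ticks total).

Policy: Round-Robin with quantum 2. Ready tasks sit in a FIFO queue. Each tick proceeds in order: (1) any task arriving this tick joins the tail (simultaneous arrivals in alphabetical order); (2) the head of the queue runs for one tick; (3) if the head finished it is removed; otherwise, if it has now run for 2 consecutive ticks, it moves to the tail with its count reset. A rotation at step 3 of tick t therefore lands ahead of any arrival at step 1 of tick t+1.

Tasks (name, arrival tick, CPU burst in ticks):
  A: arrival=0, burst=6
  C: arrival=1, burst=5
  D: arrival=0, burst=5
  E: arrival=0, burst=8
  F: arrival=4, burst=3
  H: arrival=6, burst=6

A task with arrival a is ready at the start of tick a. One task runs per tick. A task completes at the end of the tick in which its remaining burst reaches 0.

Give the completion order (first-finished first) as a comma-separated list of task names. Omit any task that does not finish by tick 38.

completion order = A, D, F, C, E, H

t=0: queue=[A,D,E] q_used=0 → run A
t=1: queue=[A,D,E,C] q_used=1 → run A
t=2: queue=[D,E,C,A] q_used=0 → run D
t=3: queue=[D,E,C,A] q_used=1 → run D
t=4: queue=[E,C,A,D,F] q_used=0 → run E
t=5: queue=[E,C,A,D,F] q_used=1 → run E
t=6: queue=[C,A,D,F,E,H] q_used=0 → run C
t=7: queue=[C,A,D,F,E,H] q_used=1 → run C
t=8: queue=[A,D,F,E,H,C] q_used=0 → run A
t=9: queue=[A,D,F,E,H,C] q_used=1 → run A
t=10: queue=[D,F,E,H,C,A] q_used=0 → run D
t=11: queue=[D,F,E,H,C,A] q_used=1 → run D
t=12: queue=[F,E,H,C,A,D] q_used=0 → run F
t=13: queue=[F,E,H,C,A,D] q_used=1 → run F
t=14: queue=[E,H,C,A,D,F] q_used=0 → run E
t=15: queue=[E,H,C,A,D,F] q_used=1 → run E
t=16: queue=[H,C,A,D,F,E] q_used=0 → run H
t=17: queue=[H,C,A,D,F,E] q_used=1 → run H
t=18: queue=[C,A,D,F,E,H] q_used=0 → run C
t=19: queue=[C,A,D,F,E,H] q_used=1 → run C
t=20: queue=[A,D,F,E,H,C] q_used=0 → run A
t=21: queue=[A,D,F,E,H,C] q_used=1 → run A
t=22: queue=[D,F,E,H,C] q_used=0 → run D
t=23: queue=[F,E,H,C] q_used=0 → run F
t=24: queue=[E,H,C] q_used=0 → run E
t=25: queue=[E,H,C] q_used=1 → run E
t=26: queue=[H,C,E] q_used=0 → run H
t=27: queue=[H,C,E] q_used=1 → run H
t=28: queue=[C,E,H] q_used=0 → run C
t=29: queue=[E,H] q_used=0 → run E
t=30: queue=[E,H] q_used=1 → run E
t=31: queue=[H] q_used=0 → run H
t=32: queue=[H] q_used=1 → run H
t=33: (idle)
t=34: (idle)
t=35: (idle)
t=36: (idle)
t=37: (idle)
t=38: (idle)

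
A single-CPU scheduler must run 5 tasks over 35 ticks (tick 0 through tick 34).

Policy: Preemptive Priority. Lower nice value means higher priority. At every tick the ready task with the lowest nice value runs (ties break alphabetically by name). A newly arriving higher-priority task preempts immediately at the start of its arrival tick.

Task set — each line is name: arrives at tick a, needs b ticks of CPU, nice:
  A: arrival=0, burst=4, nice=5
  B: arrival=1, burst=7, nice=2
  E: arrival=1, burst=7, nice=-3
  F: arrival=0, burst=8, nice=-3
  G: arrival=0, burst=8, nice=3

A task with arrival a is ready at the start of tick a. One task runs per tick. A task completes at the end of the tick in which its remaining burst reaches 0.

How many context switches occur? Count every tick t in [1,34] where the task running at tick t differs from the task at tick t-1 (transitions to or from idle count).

t=0: ready={A,F,G} → run F
t=1: ready={A,B,E,F,G} → run E
t=2: ready={A,B,E,F,G} → run E
t=3: ready={A,B,E,F,G} → run E
t=4: ready={A,B,E,F,G} → run E
t=5: ready={A,B,E,F,G} → run E
t=6: ready={A,B,E,F,G} → run E
t=7: ready={A,B,E,F,G} → run E
t=8: ready={A,B,F,G} → run F
t=9: ready={A,B,F,G} → run F
t=10: ready={A,B,F,G} → run F
t=11: ready={A,B,F,G} → run F
t=12: ready={A,B,F,G} → run F
t=13: ready={A,B,F,G} → run F
t=14: ready={A,B,F,G} → run F
t=15: ready={A,B,G} → run B
t=16: ready={A,B,G} → run B
t=17: ready={A,B,G} → run B
t=18: ready={A,B,G} → run B
t=19: ready={A,B,G} → run B
t=20: ready={A,B,G} → run B
t=21: ready={A,B,G} → run B
t=22: ready={A,G} → run G
t=23: ready={A,G} → run G
t=24: ready={A,G} → run G
t=25: ready={A,G} → run G
t=26: ready={A,G} → run G
t=27: ready={A,G} → run G
t=28: ready={A,G} → run G
t=29: ready={A,G} → run G
t=30: ready={A} → run A
t=31: ready={A} → run A
t=32: ready={A} → run A
t=33: ready={A} → run A
t=34: (idle)

context switches = 6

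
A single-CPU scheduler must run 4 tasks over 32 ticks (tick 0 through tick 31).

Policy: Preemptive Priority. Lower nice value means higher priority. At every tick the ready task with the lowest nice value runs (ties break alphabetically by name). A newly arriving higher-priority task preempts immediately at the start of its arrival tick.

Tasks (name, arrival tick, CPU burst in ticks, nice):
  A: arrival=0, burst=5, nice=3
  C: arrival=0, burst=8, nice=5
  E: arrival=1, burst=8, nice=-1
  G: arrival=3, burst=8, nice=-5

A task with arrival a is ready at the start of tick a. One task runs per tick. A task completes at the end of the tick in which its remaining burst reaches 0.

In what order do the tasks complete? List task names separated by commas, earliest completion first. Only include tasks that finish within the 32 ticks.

t=0: ready={A,C} → run A
t=1: ready={A,C,E} → run E
t=2: ready={A,C,E} → run E
t=3: ready={A,C,E,G} → run G
t=4: ready={A,C,E,G} → run G
t=5: ready={A,C,E,G} → run G
t=6: ready={A,C,E,G} → run G
t=7: ready={A,C,E,G} → run G
t=8: ready={A,C,E,G} → run G
t=9: ready={A,C,E,G} → run G
t=10: ready={A,C,E,G} → run G
t=11: ready={A,C,E} → run E
t=12: ready={A,C,E} → run E
t=13: ready={A,C,E} → run E
t=14: ready={A,C,E} → run E
t=15: ready={A,C,E} → run E
t=16: ready={A,C,E} → run E
t=17: ready={A,C} → run A
t=18: ready={A,C} → run A
t=19: ready={A,C} → run A
t=20: ready={A,C} → run A
t=21: ready={C} → run C
t=22: ready={C} → run C
t=23: ready={C} → run C
t=24: ready={C} → run C
t=25: ready={C} → run C
t=26: ready={C} → run C
t=27: ready={C} → run C
t=28: ready={C} → run C
t=29: (idle)
t=30: (idle)
t=31: (idle)

completion order = G, E, A, C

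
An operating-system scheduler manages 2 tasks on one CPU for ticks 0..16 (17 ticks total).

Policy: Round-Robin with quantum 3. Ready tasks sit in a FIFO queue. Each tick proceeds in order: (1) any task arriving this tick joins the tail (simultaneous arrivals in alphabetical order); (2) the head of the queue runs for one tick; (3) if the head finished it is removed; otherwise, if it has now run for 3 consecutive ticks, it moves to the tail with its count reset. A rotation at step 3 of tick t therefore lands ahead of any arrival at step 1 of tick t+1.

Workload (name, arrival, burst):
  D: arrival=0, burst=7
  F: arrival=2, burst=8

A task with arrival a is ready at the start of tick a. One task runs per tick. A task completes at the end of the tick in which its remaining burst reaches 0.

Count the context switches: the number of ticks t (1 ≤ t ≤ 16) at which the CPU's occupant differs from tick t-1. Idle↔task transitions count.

context switches = 6

t=0: queue=[D] q_used=0 → run D
t=1: queue=[D] q_used=1 → run D
t=2: queue=[D,F] q_used=2 → run D
t=3: queue=[F,D] q_used=0 → run F
t=4: queue=[F,D] q_used=1 → run F
t=5: queue=[F,D] q_used=2 → run F
t=6: queue=[D,F] q_used=0 → run D
t=7: queue=[D,F] q_used=1 → run D
t=8: queue=[D,F] q_used=2 → run D
t=9: queue=[F,D] q_used=0 → run F
t=10: queue=[F,D] q_used=1 → run F
t=11: queue=[F,D] q_used=2 → run F
t=12: queue=[D,F] q_used=0 → run D
t=13: queue=[F] q_used=0 → run F
t=14: queue=[F] q_used=1 → run F
t=15: (idle)
t=16: (idle)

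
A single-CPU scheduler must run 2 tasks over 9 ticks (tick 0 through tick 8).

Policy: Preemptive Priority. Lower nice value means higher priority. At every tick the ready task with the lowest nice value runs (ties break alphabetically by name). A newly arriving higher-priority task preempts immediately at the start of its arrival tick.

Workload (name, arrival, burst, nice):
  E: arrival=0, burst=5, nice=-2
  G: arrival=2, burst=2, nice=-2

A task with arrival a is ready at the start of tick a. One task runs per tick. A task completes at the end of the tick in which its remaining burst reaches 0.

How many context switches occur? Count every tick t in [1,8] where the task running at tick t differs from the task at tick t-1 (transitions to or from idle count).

context switches = 2

t=0: ready={E} → run E
t=1: ready={E} → run E
t=2: ready={E,G} → run E
t=3: ready={E,G} → run E
t=4: ready={E,G} → run E
t=5: ready={G} → run G
t=6: ready={G} → run G
t=7: (idle)
t=8: (idle)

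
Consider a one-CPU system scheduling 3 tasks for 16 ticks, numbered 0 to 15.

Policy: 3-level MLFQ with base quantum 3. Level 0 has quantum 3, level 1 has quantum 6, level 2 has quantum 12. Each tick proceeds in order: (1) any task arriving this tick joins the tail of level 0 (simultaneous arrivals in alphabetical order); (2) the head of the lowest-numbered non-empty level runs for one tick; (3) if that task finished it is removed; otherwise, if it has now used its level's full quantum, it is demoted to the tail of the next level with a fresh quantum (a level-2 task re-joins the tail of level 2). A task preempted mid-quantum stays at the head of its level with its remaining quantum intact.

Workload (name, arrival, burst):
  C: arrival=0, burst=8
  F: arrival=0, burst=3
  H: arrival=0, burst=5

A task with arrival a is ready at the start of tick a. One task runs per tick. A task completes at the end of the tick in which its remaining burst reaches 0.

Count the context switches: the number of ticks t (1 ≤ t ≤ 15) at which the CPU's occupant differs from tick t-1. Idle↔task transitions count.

t=0: L0/L1/L2 = CFH/-/- → run C
t=1: L0/L1/L2 = CFH/-/- → run C
t=2: L0/L1/L2 = CFH/-/- → run C
t=3: L0/L1/L2 = FH/C/- → run F
t=4: L0/L1/L2 = FH/C/- → run F
t=5: L0/L1/L2 = FH/C/- → run F
t=6: L0/L1/L2 = H/C/- → run H
t=7: L0/L1/L2 = H/C/- → run H
t=8: L0/L1/L2 = H/C/- → run H
t=9: L0/L1/L2 = -/CH/- → run C
t=10: L0/L1/L2 = -/CH/- → run C
t=11: L0/L1/L2 = -/CH/- → run C
t=12: L0/L1/L2 = -/CH/- → run C
t=13: L0/L1/L2 = -/CH/- → run C
t=14: L0/L1/L2 = -/H/- → run H
t=15: L0/L1/L2 = -/H/- → run H

context switches = 4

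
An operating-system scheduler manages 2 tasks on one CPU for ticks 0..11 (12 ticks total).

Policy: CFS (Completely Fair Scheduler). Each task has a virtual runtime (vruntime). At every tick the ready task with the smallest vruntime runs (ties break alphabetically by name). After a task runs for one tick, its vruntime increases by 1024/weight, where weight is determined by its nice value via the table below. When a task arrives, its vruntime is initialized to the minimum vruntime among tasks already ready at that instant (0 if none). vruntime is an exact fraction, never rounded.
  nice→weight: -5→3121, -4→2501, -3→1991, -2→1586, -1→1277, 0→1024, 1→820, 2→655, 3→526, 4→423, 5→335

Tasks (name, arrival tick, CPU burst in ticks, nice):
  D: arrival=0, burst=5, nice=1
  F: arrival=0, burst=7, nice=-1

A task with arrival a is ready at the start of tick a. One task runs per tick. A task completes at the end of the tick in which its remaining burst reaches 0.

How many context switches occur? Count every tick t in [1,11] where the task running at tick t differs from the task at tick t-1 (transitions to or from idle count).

context switches = 8

t=0: vr[D=0 F=0] → run D
t=1: vr[D=256/205 F=0] → run F
t=2: vr[D=256/205 F=1024/1277] → run F
t=3: vr[D=256/205 F=2048/1277] → run D
t=4: vr[D=512/205 F=2048/1277] → run F
t=5: vr[D=512/205 F=3072/1277] → run F
t=6: vr[D=512/205 F=4096/1277] → run D
t=7: vr[D=768/205 F=4096/1277] → run F
t=8: vr[D=768/205 F=5120/1277] → run D
t=9: vr[D=1024/205 F=5120/1277] → run F
t=10: vr[D=1024/205 F=6144/1277] → run F
t=11: vr[D=1024/205] → run D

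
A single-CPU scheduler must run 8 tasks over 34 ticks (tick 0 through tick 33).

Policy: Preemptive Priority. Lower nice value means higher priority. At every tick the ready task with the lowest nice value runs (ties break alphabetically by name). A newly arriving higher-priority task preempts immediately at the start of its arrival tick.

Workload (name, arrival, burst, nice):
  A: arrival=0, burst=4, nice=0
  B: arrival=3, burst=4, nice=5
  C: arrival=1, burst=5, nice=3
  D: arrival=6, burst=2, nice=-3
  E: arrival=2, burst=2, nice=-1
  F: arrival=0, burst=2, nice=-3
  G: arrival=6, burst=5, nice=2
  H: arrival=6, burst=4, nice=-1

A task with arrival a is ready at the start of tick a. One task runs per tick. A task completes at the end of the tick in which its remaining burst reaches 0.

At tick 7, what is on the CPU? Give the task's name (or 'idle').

running at tick 7 = D

t=0: ready={A,F} → run F
t=1: ready={A,C,F} → run F
t=2: ready={A,C,E} → run E
t=3: ready={A,B,C,E} → run E
t=4: ready={A,B,C} → run A
t=5: ready={A,B,C} → run A
t=6: ready={A,B,C,D,G,H} → run D
t=7: ready={A,B,C,D,G,H} → run D
t=8: ready={A,B,C,G,H} → run H
t=9: ready={A,B,C,G,H} → run H
t=10: ready={A,B,C,G,H} → run H
t=11: ready={A,B,C,G,H} → run H
t=12: ready={A,B,C,G} → run A
t=13: ready={A,B,C,G} → run A
t=14: ready={B,C,G} → run G
t=15: ready={B,C,G} → run G
t=16: ready={B,C,G} → run G
t=17: ready={B,C,G} → run G
t=18: ready={B,C,G} → run G
t=19: ready={B,C} → run C
t=20: ready={B,C} → run C
t=21: ready={B,C} → run C
t=22: ready={B,C} → run C
t=23: ready={B,C} → run C
t=24: ready={B} → run B
t=25: ready={B} → run B
t=26: ready={B} → run B
t=27: ready={B} → run B
t=28: (idle)
t=29: (idle)
t=30: (idle)
t=31: (idle)
t=32: (idle)
t=33: (idle)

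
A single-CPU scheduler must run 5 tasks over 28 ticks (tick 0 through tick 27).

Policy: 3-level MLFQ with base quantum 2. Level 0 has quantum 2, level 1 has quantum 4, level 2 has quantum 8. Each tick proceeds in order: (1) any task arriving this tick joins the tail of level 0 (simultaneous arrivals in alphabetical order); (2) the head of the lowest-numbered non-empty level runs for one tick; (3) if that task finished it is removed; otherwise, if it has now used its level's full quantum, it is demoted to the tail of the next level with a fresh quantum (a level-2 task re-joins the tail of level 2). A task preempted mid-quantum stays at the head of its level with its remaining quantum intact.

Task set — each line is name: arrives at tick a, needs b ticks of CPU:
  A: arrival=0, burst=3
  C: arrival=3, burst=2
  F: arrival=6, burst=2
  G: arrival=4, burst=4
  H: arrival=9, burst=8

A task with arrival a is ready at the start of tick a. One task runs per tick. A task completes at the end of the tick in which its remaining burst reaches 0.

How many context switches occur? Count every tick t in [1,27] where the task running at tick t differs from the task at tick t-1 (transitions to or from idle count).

t=0: L0/L1/L2 = A/-/- → run A
t=1: L0/L1/L2 = A/-/- → run A
t=2: L0/L1/L2 = -/A/- → run A
t=3: L0/L1/L2 = C/-/- → run C
t=4: L0/L1/L2 = CG/-/- → run C
t=5: L0/L1/L2 = G/-/- → run G
t=6: L0/L1/L2 = GF/-/- → run G
t=7: L0/L1/L2 = F/G/- → run F
t=8: L0/L1/L2 = F/G/- → run F
t=9: L0/L1/L2 = H/G/- → run H
t=10: L0/L1/L2 = H/G/- → run H
t=11: L0/L1/L2 = -/GH/- → run G
t=12: L0/L1/L2 = -/GH/- → run G
t=13: L0/L1/L2 = -/H/- → run H
t=14: L0/L1/L2 = -/H/- → run H
t=15: L0/L1/L2 = -/H/- → run H
t=16: L0/L1/L2 = -/H/- → run H
t=17: L0/L1/L2 = -/-/H → run H
t=18: L0/L1/L2 = -/-/H → run H
t=19: (idle)
t=20: (idle)
t=21: (idle)
t=22: (idle)
t=23: (idle)
t=24: (idle)
t=25: (idle)
t=26: (idle)
t=27: (idle)

context switches = 7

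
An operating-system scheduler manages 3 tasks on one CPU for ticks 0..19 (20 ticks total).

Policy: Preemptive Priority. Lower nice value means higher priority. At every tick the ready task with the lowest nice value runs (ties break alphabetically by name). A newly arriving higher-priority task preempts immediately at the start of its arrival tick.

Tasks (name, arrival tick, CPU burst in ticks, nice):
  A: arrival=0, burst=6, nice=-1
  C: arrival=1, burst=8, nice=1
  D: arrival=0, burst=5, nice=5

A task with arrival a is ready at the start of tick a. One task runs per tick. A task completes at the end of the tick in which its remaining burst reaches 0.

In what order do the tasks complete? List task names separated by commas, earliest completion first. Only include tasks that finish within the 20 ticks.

t=0: ready={A,D} → run A
t=1: ready={A,C,D} → run A
t=2: ready={A,C,D} → run A
t=3: ready={A,C,D} → run A
t=4: ready={A,C,D} → run A
t=5: ready={A,C,D} → run A
t=6: ready={C,D} → run C
t=7: ready={C,D} → run C
t=8: ready={C,D} → run C
t=9: ready={C,D} → run C
t=10: ready={C,D} → run C
t=11: ready={C,D} → run C
t=12: ready={C,D} → run C
t=13: ready={C,D} → run C
t=14: ready={D} → run D
t=15: ready={D} → run D
t=16: ready={D} → run D
t=17: ready={D} → run D
t=18: ready={D} → run D
t=19: (idle)

completion order = A, C, D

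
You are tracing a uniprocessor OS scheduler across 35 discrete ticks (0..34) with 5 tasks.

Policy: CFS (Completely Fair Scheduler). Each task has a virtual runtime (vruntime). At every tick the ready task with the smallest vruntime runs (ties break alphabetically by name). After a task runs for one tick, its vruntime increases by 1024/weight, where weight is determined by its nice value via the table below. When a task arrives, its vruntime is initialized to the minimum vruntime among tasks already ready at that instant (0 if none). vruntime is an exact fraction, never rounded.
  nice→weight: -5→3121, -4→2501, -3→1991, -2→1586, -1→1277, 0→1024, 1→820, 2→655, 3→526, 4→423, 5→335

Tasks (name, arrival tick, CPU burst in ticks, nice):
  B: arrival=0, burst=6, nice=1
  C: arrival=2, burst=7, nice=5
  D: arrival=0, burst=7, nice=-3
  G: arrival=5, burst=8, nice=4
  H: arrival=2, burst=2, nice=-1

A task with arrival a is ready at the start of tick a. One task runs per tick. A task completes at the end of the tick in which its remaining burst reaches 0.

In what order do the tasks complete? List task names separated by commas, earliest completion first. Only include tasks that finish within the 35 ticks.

completion order = H, D, B, G, C

t=0: vr[B=0 D=0] → run B
t=1: vr[B=256/205 D=0] → run D
t=2: vr[B=256/205 C=1024/1991 D=1024/1991 H=1024/1991] → run C
t=3: vr[B=256/205 C=2381824/666985 D=1024/1991 H=1024/1991] → run D
t=4: vr[B=256/205 C=2381824/666985 D=2048/1991 H=1024/1991] → run H
t=5: vr[B=256/205 C=2381824/666985 D=2048/1991 G=2048/1991 H=3346432/2542507] → run D
t=6: vr[B=256/205 C=2381824/666985 D=3072/1991 G=2048/1991 H=3346432/2542507] → run G
t=7: vr[B=256/205 C=2381824/666985 D=3072/1991 G=2905088/842193 H=3346432/2542507] → run B
t=8: vr[B=512/205 C=2381824/666985 D=3072/1991 G=2905088/842193 H=3346432/2542507] → run H
t=9: vr[B=512/205 C=2381824/666985 D=3072/1991 G=2905088/842193] → run D
t=10: vr[B=512/205 C=2381824/666985 D=4096/1991 G=2905088/842193] → run D
t=11: vr[B=512/205 C=2381824/666985 D=5120/1991 G=2905088/842193] → run B
t=12: vr[B=768/205 C=2381824/666985 D=5120/1991 G=2905088/842193] → run D
t=13: vr[B=768/205 C=2381824/666985 D=6144/1991 G=2905088/842193] → run D
t=14: vr[B=768/205 C=2381824/666985 G=2905088/842193] → run G
t=15: vr[B=768/205 C=2381824/666985 G=4943872/842193] → run C
t=16: vr[B=768/205 C=4420608/666985 G=4943872/842193] → run B
t=17: vr[B=1024/205 C=4420608/666985 G=4943872/842193] → run B
t=18: vr[B=256/41 C=4420608/666985 G=4943872/842193] → run G
t=19: vr[B=256/41 C=4420608/666985 G=2327552/280731] → run B
t=20: vr[C=4420608/666985 G=2327552/280731] → run C
t=21: vr[C=6459392/666985 G=2327552/280731] → run G
t=22: vr[C=6459392/666985 G=9021440/842193] → run C
t=23: vr[C=8498176/666985 G=9021440/842193] → run G
t=24: vr[C=8498176/666985 G=11060224/842193] → run C
t=25: vr[C=2107392/133397 G=11060224/842193] → run G
t=26: vr[C=2107392/133397 G=4366336/280731] → run G
t=27: vr[C=2107392/133397 G=15137792/842193] → run C
t=28: vr[C=12575744/666985 G=15137792/842193] → run G
t=29: vr[C=12575744/666985] → run C
t=30: (idle)
t=31: (idle)
t=32: (idle)
t=33: (idle)
t=34: (idle)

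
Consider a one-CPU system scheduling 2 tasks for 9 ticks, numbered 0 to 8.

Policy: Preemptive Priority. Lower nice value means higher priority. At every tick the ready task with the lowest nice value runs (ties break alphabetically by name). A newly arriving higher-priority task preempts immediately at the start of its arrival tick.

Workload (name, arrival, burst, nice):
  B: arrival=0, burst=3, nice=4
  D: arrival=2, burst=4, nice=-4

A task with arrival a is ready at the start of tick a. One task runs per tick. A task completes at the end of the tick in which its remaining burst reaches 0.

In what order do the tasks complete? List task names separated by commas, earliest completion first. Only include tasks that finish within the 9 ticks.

t=0: ready={B} → run B
t=1: ready={B} → run B
t=2: ready={B,D} → run D
t=3: ready={B,D} → run D
t=4: ready={B,D} → run D
t=5: ready={B,D} → run D
t=6: ready={B} → run B
t=7: (idle)
t=8: (idle)

completion order = D, B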